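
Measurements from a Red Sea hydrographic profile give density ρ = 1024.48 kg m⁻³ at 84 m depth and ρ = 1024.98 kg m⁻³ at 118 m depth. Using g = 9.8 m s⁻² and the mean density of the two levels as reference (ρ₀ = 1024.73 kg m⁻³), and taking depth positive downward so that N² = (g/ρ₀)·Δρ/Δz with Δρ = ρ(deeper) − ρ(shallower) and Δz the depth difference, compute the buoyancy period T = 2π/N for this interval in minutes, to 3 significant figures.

Δρ = 1024.98 − 1024.48 = 0.50 kg m⁻³ over Δz = 118 − 84 = 34 m.
N² = (9.8/1024.73) × (0.50/34) = 1.4064 × 10⁻⁴ s⁻².
N = √(1.4064 × 10⁻⁴) = 0.011859 rad s⁻¹, so T = 2π/N = 529.82 s = 8.8303 min ≈ 8.83 min.

8.83 min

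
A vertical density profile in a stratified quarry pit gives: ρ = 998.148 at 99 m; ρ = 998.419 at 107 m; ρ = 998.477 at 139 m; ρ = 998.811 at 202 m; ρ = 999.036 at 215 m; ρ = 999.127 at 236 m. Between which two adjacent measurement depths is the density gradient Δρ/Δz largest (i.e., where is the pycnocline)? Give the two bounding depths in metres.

Compute the density gradient over each adjacent pair:
  99–107 m: Δρ/Δz = 0.271/8 = 0.034 kg m⁻⁴
  107–139 m: Δρ/Δz = 0.058/32 = 1.8 × 10⁻³ kg m⁻⁴
  139–202 m: Δρ/Δz = 0.334/63 = 5.3 × 10⁻³ kg m⁻⁴
  202–215 m: Δρ/Δz = 0.225/13 = 0.017 kg m⁻⁴
  215–236 m: Δρ/Δz = 0.091/21 = 4.3 × 10⁻³ kg m⁻⁴
The largest gradient is in the 99–107 m interval — the pycnocline.

99–107 m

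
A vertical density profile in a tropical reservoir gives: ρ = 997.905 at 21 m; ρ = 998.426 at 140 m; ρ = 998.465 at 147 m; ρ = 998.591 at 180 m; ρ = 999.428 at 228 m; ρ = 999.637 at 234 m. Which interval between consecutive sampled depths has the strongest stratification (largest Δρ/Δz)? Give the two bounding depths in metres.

Compute the density gradient over each adjacent pair:
  21–140 m: Δρ/Δz = 0.521/119 = 4.4 × 10⁻³ kg m⁻⁴
  140–147 m: Δρ/Δz = 0.039/7 = 5.6 × 10⁻³ kg m⁻⁴
  147–180 m: Δρ/Δz = 0.126/33 = 3.8 × 10⁻³ kg m⁻⁴
  180–228 m: Δρ/Δz = 0.837/48 = 0.017 kg m⁻⁴
  228–234 m: Δρ/Δz = 0.209/6 = 0.035 kg m⁻⁴
The largest gradient is in the 228–234 m interval — the pycnocline.

228–234 m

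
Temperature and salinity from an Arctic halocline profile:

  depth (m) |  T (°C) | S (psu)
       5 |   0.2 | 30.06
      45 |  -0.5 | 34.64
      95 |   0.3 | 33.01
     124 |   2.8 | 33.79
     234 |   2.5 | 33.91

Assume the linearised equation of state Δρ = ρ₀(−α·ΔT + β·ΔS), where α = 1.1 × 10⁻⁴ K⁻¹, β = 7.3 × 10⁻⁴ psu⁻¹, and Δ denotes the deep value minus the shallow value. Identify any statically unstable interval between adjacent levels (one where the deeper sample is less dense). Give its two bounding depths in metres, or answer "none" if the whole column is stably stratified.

45–95 m

Evaluate Δρ/ρ₀ = −αΔT + βΔS across each adjacent pair:
  5–45 m: −αΔT+βΔS = −(1.1 × 10⁻⁴)(-0.7)+(7.3 × 10⁻⁴)(+4.58) = 3.4 × 10⁻³ → stable
  45–95 m: −αΔT+βΔS = −(1.1 × 10⁻⁴)(+0.8)+(7.3 × 10⁻⁴)(-1.63) = -1.3 × 10⁻³ → UNSTABLE
  95–124 m: −αΔT+βΔS = −(1.1 × 10⁻⁴)(+2.5)+(7.3 × 10⁻⁴)(+0.78) = 2.9 × 10⁻⁴ → stable
  124–234 m: −αΔT+βΔS = −(1.1 × 10⁻⁴)(-0.3)+(7.3 × 10⁻⁴)(+0.12) = 1.2 × 10⁻⁴ → stable
The 45–95 m interval has Δρ < 0: lighter water underlies denser water.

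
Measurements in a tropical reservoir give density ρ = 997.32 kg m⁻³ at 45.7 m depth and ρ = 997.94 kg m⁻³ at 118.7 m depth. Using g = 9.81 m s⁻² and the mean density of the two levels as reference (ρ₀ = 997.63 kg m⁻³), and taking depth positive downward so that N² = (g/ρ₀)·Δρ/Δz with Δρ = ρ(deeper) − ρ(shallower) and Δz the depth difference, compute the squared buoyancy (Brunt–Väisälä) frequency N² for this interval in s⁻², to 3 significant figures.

Δρ = 997.94 − 997.32 = 0.62 kg m⁻³ over Δz = 118.7 − 45.7 = 73 m.
N² = (9.81/997.63) × (0.62/73) = 8.3516 × 10⁻⁵ s⁻² ≈ 8.35 × 10⁻⁵ s⁻².

8.35 × 10⁻⁵ s⁻²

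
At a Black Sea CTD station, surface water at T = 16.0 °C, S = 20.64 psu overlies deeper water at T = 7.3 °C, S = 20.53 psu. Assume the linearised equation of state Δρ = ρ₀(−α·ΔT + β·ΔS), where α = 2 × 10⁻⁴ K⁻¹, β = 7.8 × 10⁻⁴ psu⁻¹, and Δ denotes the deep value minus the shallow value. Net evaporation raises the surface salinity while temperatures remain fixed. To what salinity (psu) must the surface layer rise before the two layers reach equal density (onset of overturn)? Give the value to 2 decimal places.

Neutral buoyancy requires −α(T_deep − T_surf) + β(S_deep − S_surf′) = 0.
S_surf′ = S_deep − (α/β)·ΔT = 20.53 − (2 × 10⁻⁴/7.8 × 10⁻⁴)·(-8.7) = 22.7608 psu.
Increase required: 22.7608 − 20.64 = 2.1208 psu.

22.76 psu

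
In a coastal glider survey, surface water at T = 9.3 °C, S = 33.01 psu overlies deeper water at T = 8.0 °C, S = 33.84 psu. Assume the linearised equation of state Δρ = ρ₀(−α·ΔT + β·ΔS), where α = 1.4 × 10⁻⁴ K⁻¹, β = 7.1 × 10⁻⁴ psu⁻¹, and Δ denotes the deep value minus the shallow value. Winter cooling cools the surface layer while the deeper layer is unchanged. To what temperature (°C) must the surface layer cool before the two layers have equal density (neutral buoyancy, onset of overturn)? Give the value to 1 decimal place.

Neutral buoyancy requires Δρ = 0, i.e. −α(T_deep − T_surf′) + β(S_deep − S_surf) = 0.
T_surf′ = T_deep − (β/α)·ΔS = 8.0 − (7.1 × 10⁻⁴/1.4 × 10⁻⁴)·(+0.83) = 3.791 °C.
Cooling required: 9.3 − (3.791) = 5.509 °C.

3.8 °C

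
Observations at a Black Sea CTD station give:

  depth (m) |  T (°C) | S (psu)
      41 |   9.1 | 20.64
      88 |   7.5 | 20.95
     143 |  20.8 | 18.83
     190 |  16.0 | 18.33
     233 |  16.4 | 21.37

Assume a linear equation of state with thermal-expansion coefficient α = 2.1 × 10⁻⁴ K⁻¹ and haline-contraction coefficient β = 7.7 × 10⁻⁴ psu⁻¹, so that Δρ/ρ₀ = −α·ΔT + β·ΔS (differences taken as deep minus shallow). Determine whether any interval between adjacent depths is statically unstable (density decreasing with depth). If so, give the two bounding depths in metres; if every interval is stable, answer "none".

Evaluate Δρ/ρ₀ = −αΔT + βΔS across each adjacent pair:
  41–88 m: −αΔT+βΔS = −(2.1 × 10⁻⁴)(-1.6)+(7.7 × 10⁻⁴)(+0.31) = 5.7 × 10⁻⁴ → stable
  88–143 m: −αΔT+βΔS = −(2.1 × 10⁻⁴)(+13.3)+(7.7 × 10⁻⁴)(-2.12) = -4.4 × 10⁻³ → UNSTABLE
  143–190 m: −αΔT+βΔS = −(2.1 × 10⁻⁴)(-4.8)+(7.7 × 10⁻⁴)(-0.50) = 6.2 × 10⁻⁴ → stable
  190–233 m: −αΔT+βΔS = −(2.1 × 10⁻⁴)(+0.4)+(7.7 × 10⁻⁴)(+3.04) = 2.3 × 10⁻³ → stable
The 88–143 m interval has Δρ < 0: lighter water underlies denser water.

88–143 m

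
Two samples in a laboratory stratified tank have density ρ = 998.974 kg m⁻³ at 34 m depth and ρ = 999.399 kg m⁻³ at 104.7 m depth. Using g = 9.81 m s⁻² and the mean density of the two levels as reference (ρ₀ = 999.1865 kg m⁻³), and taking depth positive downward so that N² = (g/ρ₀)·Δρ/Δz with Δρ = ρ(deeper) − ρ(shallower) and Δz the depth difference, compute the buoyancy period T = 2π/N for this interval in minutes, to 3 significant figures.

Δρ = 999.399 − 998.974 = 0.425 kg m⁻³ over Δz = 104.7 − 34 = 70.7 m.
N² = (9.81/999.1865) × (0.425/70.7) = 5.9019 × 10⁻⁵ s⁻².
N = √(5.9019 × 10⁻⁵) = 7.6824 × 10⁻³ rad s⁻¹, so T = 2π/N = 817.87 s = 13.631 min ≈ 13.6 min.

13.6 min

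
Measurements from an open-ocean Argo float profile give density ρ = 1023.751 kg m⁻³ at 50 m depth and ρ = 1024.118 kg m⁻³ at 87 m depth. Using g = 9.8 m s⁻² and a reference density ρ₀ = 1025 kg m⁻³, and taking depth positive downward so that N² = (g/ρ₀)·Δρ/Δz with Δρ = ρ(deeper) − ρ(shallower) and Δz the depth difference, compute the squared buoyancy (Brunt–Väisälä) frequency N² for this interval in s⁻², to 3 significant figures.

Δρ = 1024.118 − 1023.751 = 0.367 kg m⁻³ over Δz = 87 − 50 = 37 m.
N² = (9.8/1025) × (0.367/37) = 9.4835 × 10⁻⁵ s⁻² ≈ 9.48 × 10⁻⁵ s⁻².

9.48 × 10⁻⁵ s⁻²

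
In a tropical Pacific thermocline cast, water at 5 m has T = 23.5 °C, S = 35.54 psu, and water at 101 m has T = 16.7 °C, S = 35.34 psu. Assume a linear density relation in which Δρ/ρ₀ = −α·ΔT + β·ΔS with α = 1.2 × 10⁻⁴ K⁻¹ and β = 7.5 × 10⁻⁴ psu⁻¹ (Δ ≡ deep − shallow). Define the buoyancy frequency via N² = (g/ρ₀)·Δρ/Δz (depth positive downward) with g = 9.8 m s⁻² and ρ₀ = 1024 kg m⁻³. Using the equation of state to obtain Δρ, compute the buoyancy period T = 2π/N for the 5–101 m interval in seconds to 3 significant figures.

ΔT = -6.8 K, ΔS = -0.20 psu (deep − shallow).
Δρ/ρ₀ = −αΔT + βΔS = 8.16 × 10⁻⁴ − 1.50 × 10⁻⁴ = 6.66 × 10⁻⁴, so Δρ ≈ 0.6820 kg m⁻³.
N² = (g/ρ₀)·Δρ/Δz = g·(Δρ/ρ₀)/Δz = 9.8 × 6.66 × 10⁻⁴ / 96 = 6.7988 × 10⁻⁵ s⁻².
N = √(6.7988 × 10⁻⁵) = 8.2455 × 10⁻³ rad s⁻¹ → T = 2π/N = 762.01 s ≈ 762 s.

762 s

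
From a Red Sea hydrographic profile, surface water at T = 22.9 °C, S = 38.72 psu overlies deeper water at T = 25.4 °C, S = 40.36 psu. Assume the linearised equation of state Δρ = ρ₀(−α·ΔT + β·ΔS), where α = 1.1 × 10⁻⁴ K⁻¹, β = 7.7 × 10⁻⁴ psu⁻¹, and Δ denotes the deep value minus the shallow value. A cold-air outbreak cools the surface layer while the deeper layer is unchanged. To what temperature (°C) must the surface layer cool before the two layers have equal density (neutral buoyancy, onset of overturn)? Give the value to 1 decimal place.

13.9 °C

Neutral buoyancy requires Δρ = 0, i.e. −α(T_deep − T_surf′) + β(S_deep − S_surf) = 0.
T_surf′ = T_deep − (β/α)·ΔS = 25.4 − (7.7 × 10⁻⁴/1.1 × 10⁻⁴)·(+1.64) = 13.920 °C.
Cooling required: 22.9 − (13.920) = 8.980 °C.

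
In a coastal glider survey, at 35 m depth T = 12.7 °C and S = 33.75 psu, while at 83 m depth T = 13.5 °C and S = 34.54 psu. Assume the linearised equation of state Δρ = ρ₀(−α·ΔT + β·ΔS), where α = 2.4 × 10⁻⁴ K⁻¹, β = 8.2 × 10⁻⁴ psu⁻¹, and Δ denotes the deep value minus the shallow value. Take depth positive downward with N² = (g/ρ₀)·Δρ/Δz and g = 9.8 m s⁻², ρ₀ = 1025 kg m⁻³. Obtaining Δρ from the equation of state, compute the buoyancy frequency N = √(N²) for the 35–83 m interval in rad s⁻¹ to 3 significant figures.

ΔT = +0.8 K, ΔS = +0.79 psu (deep − shallow).
Δρ/ρ₀ = −αΔT + βΔS = -1.92 × 10⁻⁴ + 6.478 × 10⁻⁴ = 4.558 × 10⁻⁴, so Δρ ≈ 0.4672 kg m⁻³.
N² = (g/ρ₀)·Δρ/Δz = g·(Δρ/ρ₀)/Δz = 9.8 × 4.558 × 10⁻⁴ / 48 = 9.3059 × 10⁻⁵ s⁻².
N = √(9.3059 × 10⁻⁵) = 9.6467 × 10⁻³ rad s⁻¹ ≈ 9.65 × 10⁻³ rad s⁻¹.

9.65 × 10⁻³ rad s⁻¹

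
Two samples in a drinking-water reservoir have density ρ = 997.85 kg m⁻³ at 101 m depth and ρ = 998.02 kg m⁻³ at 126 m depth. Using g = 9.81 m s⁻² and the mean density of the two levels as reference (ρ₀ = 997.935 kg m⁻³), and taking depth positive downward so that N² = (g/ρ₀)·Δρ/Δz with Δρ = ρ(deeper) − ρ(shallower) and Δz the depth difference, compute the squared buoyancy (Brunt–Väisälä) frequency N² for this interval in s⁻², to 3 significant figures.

Δρ = 998.02 − 997.85 = 0.17 kg m⁻³ over Δz = 126 − 101 = 25 m.
N² = (9.81/997.935) × (0.17/25) = 6.6846 × 10⁻⁵ s⁻² ≈ 6.68 × 10⁻⁵ s⁻².
A positive N² confirms static stability across the interval.

6.68 × 10⁻⁵ s⁻²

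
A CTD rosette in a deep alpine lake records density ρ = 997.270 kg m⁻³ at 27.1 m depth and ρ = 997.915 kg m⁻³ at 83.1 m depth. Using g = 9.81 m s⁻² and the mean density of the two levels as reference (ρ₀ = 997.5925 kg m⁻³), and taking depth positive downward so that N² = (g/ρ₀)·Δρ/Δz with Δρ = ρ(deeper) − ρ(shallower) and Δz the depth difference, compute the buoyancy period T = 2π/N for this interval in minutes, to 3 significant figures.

9.84 min

Δρ = 997.915 − 997.270 = 0.645 kg m⁻³ over Δz = 83.1 − 27.1 = 56 m.
N² = (9.81/997.5925) × (0.645/56) = 1.1326 × 10⁻⁴ s⁻².
N = √(1.1326 × 10⁻⁴) = 0.010642 rad s⁻¹, so T = 2π/N = 590.41 s = 9.8402 min ≈ 9.84 min.
A positive N² confirms static stability across the interval.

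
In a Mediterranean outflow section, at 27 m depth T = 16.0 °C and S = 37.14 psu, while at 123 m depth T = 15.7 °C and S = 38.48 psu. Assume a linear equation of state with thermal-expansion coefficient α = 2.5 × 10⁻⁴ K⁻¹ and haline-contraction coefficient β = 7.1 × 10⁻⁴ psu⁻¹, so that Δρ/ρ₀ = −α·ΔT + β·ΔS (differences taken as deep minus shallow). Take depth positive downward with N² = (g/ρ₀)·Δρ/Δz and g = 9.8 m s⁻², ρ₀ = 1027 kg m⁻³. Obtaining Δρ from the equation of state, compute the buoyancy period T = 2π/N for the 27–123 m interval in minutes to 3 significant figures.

ΔT = -0.3 K, ΔS = +1.34 psu (deep − shallow).
Δρ/ρ₀ = −αΔT + βΔS = 7.50 × 10⁻⁵ + 9.514 × 10⁻⁴ = 1.0264 × 10⁻³, so Δρ ≈ 1.054 kg m⁻³.
N² = (g/ρ₀)·Δρ/Δz = g·(Δρ/ρ₀)/Δz = 9.8 × 1.0264 × 10⁻³ / 96 = 1.0478 × 10⁻⁴ s⁻².
N = √(1.0478 × 10⁻⁴) = 0.010236 rad s⁻¹ → T = 2π/N = 613.83 s = 10.231 min ≈ 10.2 min.

10.2 min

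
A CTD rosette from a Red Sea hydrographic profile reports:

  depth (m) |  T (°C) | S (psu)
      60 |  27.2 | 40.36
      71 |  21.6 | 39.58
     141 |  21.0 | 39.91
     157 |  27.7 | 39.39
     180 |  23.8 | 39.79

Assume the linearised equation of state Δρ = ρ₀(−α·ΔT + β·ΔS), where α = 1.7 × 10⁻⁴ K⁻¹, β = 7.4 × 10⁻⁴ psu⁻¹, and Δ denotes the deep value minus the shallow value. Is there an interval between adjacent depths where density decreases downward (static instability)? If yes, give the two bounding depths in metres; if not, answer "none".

Evaluate Δρ/ρ₀ = −αΔT + βΔS across each adjacent pair:
  60–71 m: −αΔT+βΔS = −(1.7 × 10⁻⁴)(-5.6)+(7.4 × 10⁻⁴)(-0.78) = 3.7 × 10⁻⁴ → stable
  71–141 m: −αΔT+βΔS = −(1.7 × 10⁻⁴)(-0.6)+(7.4 × 10⁻⁴)(+0.33) = 3.5 × 10⁻⁴ → stable
  141–157 m: −αΔT+βΔS = −(1.7 × 10⁻⁴)(+6.7)+(7.4 × 10⁻⁴)(-0.52) = -1.5 × 10⁻³ → UNSTABLE
  157–180 m: −αΔT+βΔS = −(1.7 × 10⁻⁴)(-3.9)+(7.4 × 10⁻⁴)(+0.40) = 9.6 × 10⁻⁴ → stable
The 141–157 m interval has Δρ < 0: lighter water underlies denser water.

141–157 m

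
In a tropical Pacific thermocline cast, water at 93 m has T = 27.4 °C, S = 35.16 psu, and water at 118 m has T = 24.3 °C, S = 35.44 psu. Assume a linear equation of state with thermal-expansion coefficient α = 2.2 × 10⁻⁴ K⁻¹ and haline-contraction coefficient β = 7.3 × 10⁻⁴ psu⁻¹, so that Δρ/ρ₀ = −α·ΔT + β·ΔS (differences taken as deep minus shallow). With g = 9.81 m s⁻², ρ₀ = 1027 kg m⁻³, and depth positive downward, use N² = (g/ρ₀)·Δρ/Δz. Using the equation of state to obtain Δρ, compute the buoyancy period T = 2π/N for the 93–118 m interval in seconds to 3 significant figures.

337 s

ΔT = -3.1 K, ΔS = +0.28 psu (deep − shallow).
Δρ/ρ₀ = −αΔT + βΔS = 6.82 × 10⁻⁴ + 2.044 × 10⁻⁴ = 8.864 × 10⁻⁴, so Δρ ≈ 0.9103 kg m⁻³.
N² = (g/ρ₀)·Δρ/Δz = g·(Δρ/ρ₀)/Δz = 9.81 × 8.864 × 10⁻⁴ / 25 = 3.4782 × 10⁻⁴ s⁻².
N = √(3.4782 × 10⁻⁴) = 0.018650 rad s⁻¹ → T = 2π/N = 336.90 s ≈ 337 s.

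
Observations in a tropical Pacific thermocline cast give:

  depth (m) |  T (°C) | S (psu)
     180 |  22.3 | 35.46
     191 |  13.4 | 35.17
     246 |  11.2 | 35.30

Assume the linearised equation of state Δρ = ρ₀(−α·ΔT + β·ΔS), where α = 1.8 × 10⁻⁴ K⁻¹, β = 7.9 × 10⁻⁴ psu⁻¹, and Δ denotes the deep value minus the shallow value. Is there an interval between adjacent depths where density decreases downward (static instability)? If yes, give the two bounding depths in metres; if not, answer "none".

none

Evaluate Δρ/ρ₀ = −αΔT + βΔS across each adjacent pair:
  180–191 m: −αΔT+βΔS = −(1.8 × 10⁻⁴)(-8.9)+(7.9 × 10⁻⁴)(-0.29) = 1.4 × 10⁻³ → stable
  191–246 m: −αΔT+βΔS = −(1.8 × 10⁻⁴)(-2.2)+(7.9 × 10⁻⁴)(+0.13) = 5.0 × 10⁻⁴ → stable
Every interval has Δρ > 0: the column is stably stratified throughout.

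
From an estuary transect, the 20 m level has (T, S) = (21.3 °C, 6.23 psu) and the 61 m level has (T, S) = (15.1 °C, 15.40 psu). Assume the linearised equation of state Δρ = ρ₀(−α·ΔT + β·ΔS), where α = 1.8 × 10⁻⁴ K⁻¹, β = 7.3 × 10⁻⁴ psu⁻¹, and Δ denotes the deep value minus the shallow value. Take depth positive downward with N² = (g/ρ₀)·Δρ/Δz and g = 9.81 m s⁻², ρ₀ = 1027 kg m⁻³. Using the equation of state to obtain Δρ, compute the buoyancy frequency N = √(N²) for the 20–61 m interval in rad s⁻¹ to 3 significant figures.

ΔT = -6.2 K, ΔS = +9.17 psu (deep − shallow).
Δρ/ρ₀ = −αΔT + βΔS = 1.116 × 10⁻³ + 6.6941 × 10⁻³ = 7.8101 × 10⁻³, so Δρ ≈ 8.021 kg m⁻³.
N² = (g/ρ₀)·Δρ/Δz = g·(Δρ/ρ₀)/Δz = 9.81 × 7.8101 × 10⁻³ / 41 = 1.8687 × 10⁻³ s⁻².
N = √(1.8687 × 10⁻³) = 0.043228 rad s⁻¹ ≈ 0.0432 rad s⁻¹.

0.0432 rad s⁻¹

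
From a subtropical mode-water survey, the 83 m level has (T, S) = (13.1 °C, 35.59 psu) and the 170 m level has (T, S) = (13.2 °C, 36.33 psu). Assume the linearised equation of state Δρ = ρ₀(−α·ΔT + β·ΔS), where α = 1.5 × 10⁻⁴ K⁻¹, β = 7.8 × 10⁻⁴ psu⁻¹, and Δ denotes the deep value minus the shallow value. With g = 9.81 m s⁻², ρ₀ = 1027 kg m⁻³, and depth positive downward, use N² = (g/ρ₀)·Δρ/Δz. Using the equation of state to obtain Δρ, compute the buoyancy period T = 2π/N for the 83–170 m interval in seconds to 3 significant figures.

ΔT = +0.1 K, ΔS = +0.74 psu (deep − shallow).
Δρ/ρ₀ = −αΔT + βΔS = -1.50 × 10⁻⁵ + 5.772 × 10⁻⁴ = 5.622 × 10⁻⁴, so Δρ ≈ 0.5774 kg m⁻³.
N² = (g/ρ₀)·Δρ/Δz = g·(Δρ/ρ₀)/Δz = 9.81 × 5.622 × 10⁻⁴ / 87 = 6.3393 × 10⁻⁵ s⁻².
N = √(6.3393 × 10⁻⁵) = 7.9620 × 10⁻³ rad s⁻¹ → T = 2π/N = 789.15 s ≈ 789 s.

789 s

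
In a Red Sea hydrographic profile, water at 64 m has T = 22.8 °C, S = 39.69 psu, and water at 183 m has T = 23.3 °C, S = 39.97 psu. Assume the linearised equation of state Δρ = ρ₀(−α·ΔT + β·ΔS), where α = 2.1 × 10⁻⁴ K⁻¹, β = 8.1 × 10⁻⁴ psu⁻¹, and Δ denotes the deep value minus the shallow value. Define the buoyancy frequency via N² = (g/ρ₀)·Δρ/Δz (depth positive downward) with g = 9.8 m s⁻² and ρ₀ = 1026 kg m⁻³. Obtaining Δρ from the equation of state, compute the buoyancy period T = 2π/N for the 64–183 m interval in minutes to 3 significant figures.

33.1 min

ΔT = +0.5 K, ΔS = +0.28 psu (deep − shallow).
Δρ/ρ₀ = −αΔT + βΔS = -1.05 × 10⁻⁴ + 2.268 × 10⁻⁴ = 1.218 × 10⁻⁴, so Δρ ≈ 0.1250 kg m⁻³.
N² = (g/ρ₀)·Δρ/Δz = g·(Δρ/ρ₀)/Δz = 9.8 × 1.218 × 10⁻⁴ / 119 = 1.0031 × 10⁻⁵ s⁻².
N = √(1.0031 × 10⁻⁵) = 3.1672 × 10⁻³ rad s⁻¹ → T = 2π/N = 1.9838 × 10³ s = 33.063 min ≈ 33.1 min.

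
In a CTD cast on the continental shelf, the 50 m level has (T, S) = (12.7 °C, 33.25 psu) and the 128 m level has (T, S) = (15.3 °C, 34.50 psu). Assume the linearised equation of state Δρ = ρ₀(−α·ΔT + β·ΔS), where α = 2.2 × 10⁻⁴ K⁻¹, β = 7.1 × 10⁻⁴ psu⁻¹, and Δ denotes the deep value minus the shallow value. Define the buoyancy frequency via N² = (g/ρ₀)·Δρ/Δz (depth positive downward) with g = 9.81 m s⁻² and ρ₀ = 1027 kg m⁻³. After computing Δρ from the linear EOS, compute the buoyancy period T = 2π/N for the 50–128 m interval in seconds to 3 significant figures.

ΔT = +2.6 K, ΔS = +1.25 psu (deep − shallow).
Δρ/ρ₀ = −αΔT + βΔS = -5.72 × 10⁻⁴ + 8.875 × 10⁻⁴ = 3.155 × 10⁻⁴, so Δρ ≈ 0.3240 kg m⁻³.
N² = (g/ρ₀)·Δρ/Δz = g·(Δρ/ρ₀)/Δz = 9.81 × 3.155 × 10⁻⁴ / 78 = 3.9680 × 10⁻⁵ s⁻².
N = √(3.9680 × 10⁻⁵) = 6.2992 × 10⁻³ rad s⁻¹ → T = 2π/N = 997.46 s ≈ 997 s.

997 s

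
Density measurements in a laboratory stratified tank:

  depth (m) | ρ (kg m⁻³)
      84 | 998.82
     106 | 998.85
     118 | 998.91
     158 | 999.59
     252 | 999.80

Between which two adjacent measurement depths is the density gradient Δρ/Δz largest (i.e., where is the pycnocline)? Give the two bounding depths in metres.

118–158 m

Compute the density gradient over each adjacent pair:
  84–106 m: Δρ/Δz = 0.03/22 = 1.4 × 10⁻³ kg m⁻⁴
  106–118 m: Δρ/Δz = 0.06/12 = 5.0 × 10⁻³ kg m⁻⁴
  118–158 m: Δρ/Δz = 0.68/40 = 0.017 kg m⁻⁴
  158–252 m: Δρ/Δz = 0.21/94 = 2.2 × 10⁻³ kg m⁻⁴
The largest gradient is in the 118–158 m interval — the pycnocline.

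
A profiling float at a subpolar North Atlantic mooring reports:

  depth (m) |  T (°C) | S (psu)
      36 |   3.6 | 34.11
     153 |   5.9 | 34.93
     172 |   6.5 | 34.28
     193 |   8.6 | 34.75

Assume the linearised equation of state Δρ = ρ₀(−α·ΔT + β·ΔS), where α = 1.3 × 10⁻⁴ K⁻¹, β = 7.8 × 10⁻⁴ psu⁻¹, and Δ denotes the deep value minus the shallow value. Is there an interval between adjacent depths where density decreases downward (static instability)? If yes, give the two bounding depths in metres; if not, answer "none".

Evaluate Δρ/ρ₀ = −αΔT + βΔS across each adjacent pair:
  36–153 m: −αΔT+βΔS = −(1.3 × 10⁻⁴)(+2.3)+(7.8 × 10⁻⁴)(+0.82) = 3.4 × 10⁻⁴ → stable
  153–172 m: −αΔT+βΔS = −(1.3 × 10⁻⁴)(+0.6)+(7.8 × 10⁻⁴)(-0.65) = -5.8 × 10⁻⁴ → UNSTABLE
  172–193 m: −αΔT+βΔS = −(1.3 × 10⁻⁴)(+2.1)+(7.8 × 10⁻⁴)(+0.47) = 9.4 × 10⁻⁵ → stable
The 153–172 m interval has Δρ < 0: lighter water underlies denser water.

153–172 m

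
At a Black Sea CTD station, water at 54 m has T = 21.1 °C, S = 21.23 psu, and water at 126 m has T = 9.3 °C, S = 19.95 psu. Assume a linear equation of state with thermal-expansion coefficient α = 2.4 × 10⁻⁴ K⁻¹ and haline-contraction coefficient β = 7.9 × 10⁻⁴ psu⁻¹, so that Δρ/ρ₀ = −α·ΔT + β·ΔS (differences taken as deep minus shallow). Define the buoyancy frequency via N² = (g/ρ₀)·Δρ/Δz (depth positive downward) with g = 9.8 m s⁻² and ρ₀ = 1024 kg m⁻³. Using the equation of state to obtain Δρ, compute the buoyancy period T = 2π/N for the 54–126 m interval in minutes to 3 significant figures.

6.65 min

ΔT = -11.8 K, ΔS = -1.28 psu (deep − shallow).
Δρ/ρ₀ = −αΔT + βΔS = 2.832 × 10⁻³ − 1.0112 × 10⁻³ = 1.8208 × 10⁻³, so Δρ ≈ 1.864 kg m⁻³.
N² = (g/ρ₀)·Δρ/Δz = g·(Δρ/ρ₀)/Δz = 9.8 × 1.8208 × 10⁻³ / 72 = 2.4783 × 10⁻⁴ s⁻².
N = √(2.4783 × 10⁻⁴) = 0.015743 rad s⁻¹ → T = 2π/N = 399.11 s = 6.6518 min ≈ 6.65 min.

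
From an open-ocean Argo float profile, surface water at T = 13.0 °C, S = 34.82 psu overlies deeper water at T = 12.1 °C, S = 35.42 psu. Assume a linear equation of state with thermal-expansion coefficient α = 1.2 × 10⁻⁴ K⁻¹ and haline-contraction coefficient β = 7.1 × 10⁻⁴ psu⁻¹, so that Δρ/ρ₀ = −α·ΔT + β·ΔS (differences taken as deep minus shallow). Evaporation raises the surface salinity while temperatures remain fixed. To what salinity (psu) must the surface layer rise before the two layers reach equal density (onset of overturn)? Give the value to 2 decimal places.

35.57 psu

Neutral buoyancy requires −α(T_deep − T_surf) + β(S_deep − S_surf′) = 0.
S_surf′ = S_deep − (α/β)·ΔT = 35.42 − (1.2 × 10⁻⁴/7.1 × 10⁻⁴)·(-0.9) = 35.5721 psu.
Increase required: 35.5721 − 34.82 = 0.7521 psu.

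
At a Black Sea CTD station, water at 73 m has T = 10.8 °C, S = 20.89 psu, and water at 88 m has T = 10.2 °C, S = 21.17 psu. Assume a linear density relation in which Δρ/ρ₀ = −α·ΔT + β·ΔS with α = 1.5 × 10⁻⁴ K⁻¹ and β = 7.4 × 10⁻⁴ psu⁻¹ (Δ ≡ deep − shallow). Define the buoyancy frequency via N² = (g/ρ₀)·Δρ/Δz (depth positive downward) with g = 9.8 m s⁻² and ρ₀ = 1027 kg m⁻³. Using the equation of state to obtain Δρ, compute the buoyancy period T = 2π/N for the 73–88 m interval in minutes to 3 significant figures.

ΔT = -0.6 K, ΔS = +0.28 psu (deep − shallow).
Δρ/ρ₀ = −αΔT + βΔS = 9.00 × 10⁻⁵ + 2.072 × 10⁻⁴ = 2.972 × 10⁻⁴, so Δρ ≈ 0.3052 kg m⁻³.
N² = (g/ρ₀)·Δρ/Δz = g·(Δρ/ρ₀)/Δz = 9.8 × 2.972 × 10⁻⁴ / 15 = 1.9417 × 10⁻⁴ s⁻².
N = √(1.9417 × 10⁻⁴) = 0.013934 rad s⁻¹ → T = 2π/N = 450.92 s = 7.5153 min ≈ 7.52 min.

7.52 min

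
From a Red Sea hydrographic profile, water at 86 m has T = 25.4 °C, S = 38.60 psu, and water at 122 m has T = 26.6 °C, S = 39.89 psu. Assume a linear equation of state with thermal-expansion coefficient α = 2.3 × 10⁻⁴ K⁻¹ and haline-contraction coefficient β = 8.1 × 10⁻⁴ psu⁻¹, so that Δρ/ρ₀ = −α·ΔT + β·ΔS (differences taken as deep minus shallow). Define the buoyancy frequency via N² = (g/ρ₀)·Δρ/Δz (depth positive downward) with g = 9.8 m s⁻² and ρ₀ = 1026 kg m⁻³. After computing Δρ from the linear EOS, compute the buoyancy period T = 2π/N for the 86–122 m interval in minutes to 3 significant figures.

ΔT = +1.2 K, ΔS = +1.29 psu (deep − shallow).
Δρ/ρ₀ = −αΔT + βΔS = -2.76 × 10⁻⁴ + 1.0449 × 10⁻³ = 7.689 × 10⁻⁴, so Δρ ≈ 0.7889 kg m⁻³.
N² = (g/ρ₀)·Δρ/Δz = g·(Δρ/ρ₀)/Δz = 9.8 × 7.689 × 10⁻⁴ / 36 = 2.0931 × 10⁻⁴ s⁻².
N = √(2.0931 × 10⁻⁴) = 0.014468 rad s⁻¹ → T = 2π/N = 434.28 s = 7.2380 min ≈ 7.24 min.

7.24 min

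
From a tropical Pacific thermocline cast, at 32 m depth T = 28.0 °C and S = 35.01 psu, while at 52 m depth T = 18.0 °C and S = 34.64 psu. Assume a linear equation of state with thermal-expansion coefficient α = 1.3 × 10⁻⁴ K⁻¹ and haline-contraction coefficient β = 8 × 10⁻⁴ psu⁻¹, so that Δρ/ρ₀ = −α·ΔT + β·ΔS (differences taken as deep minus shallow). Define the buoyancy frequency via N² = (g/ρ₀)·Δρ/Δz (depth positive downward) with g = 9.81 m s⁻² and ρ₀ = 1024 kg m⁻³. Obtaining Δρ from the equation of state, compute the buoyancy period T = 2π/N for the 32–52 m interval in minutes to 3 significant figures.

4.72 min

ΔT = -10.0 K, ΔS = -0.37 psu (deep − shallow).
Δρ/ρ₀ = −αΔT + βΔS = 1.30 × 10⁻³ − 2.96 × 10⁻⁴ = 1.004 × 10⁻³, so Δρ ≈ 1.028 kg m⁻³.
N² = (g/ρ₀)·Δρ/Δz = g·(Δρ/ρ₀)/Δz = 9.81 × 1.004 × 10⁻³ / 20 = 4.9246 × 10⁻⁴ s⁻².
N = √(4.9246 × 10⁻⁴) = 0.022191 rad s⁻¹ → T = 2π/N = 283.14 s = 4.7190 min ≈ 4.72 min.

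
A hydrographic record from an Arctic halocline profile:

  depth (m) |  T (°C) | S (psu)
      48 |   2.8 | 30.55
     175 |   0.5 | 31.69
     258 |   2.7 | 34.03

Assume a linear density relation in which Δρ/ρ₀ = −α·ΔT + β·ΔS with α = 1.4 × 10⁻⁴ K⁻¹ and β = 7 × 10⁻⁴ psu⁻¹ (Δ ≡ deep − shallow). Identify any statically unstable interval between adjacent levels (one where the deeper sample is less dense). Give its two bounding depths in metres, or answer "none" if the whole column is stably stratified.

none

Evaluate Δρ/ρ₀ = −αΔT + βΔS across each adjacent pair:
  48–175 m: −αΔT+βΔS = −(1.4 × 10⁻⁴)(-2.3)+(7 × 10⁻⁴)(+1.14) = 1.1 × 10⁻³ → stable
  175–258 m: −αΔT+βΔS = −(1.4 × 10⁻⁴)(+2.2)+(7 × 10⁻⁴)(+2.34) = 1.3 × 10⁻³ → stable
Every interval has Δρ > 0: the column is stably stratified throughout.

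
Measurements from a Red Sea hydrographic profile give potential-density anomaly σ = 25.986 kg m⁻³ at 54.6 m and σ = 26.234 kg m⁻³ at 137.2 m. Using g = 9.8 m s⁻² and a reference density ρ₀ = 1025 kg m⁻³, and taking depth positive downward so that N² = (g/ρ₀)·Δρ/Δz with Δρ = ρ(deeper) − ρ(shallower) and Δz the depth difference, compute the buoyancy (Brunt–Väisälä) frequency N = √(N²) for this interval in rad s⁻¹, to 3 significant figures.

5.36 × 10⁻³ rad s⁻¹

Δρ = 1026.234 − 1025.986 = 0.248 kg m⁻³ over Δz = 137.2 − 54.6 = 82.6 m.
N² = (9.8/1025) × (0.248/82.6) = 2.8706 × 10⁻⁵ s⁻².
N = √(2.8706 × 10⁻⁵) = 5.3578 × 10⁻³ rad s⁻¹ ≈ 5.36 × 10⁻³ rad s⁻¹.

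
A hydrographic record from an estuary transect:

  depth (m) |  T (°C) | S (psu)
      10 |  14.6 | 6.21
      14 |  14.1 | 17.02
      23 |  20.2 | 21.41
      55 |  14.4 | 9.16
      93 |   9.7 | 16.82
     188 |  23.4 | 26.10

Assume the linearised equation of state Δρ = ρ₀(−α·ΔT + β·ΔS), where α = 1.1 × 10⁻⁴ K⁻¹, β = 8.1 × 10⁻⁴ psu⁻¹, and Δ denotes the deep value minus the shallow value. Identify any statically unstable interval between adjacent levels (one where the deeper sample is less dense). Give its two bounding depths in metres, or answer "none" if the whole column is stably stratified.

Evaluate Δρ/ρ₀ = −αΔT + βΔS across each adjacent pair:
  10–14 m: −αΔT+βΔS = −(1.1 × 10⁻⁴)(-0.5)+(8.1 × 10⁻⁴)(+10.81) = 8.8 × 10⁻³ → stable
  14–23 m: −αΔT+βΔS = −(1.1 × 10⁻⁴)(+6.1)+(8.1 × 10⁻⁴)(+4.39) = 2.9 × 10⁻³ → stable
  23–55 m: −αΔT+βΔS = −(1.1 × 10⁻⁴)(-5.8)+(8.1 × 10⁻⁴)(-12.25) = -9.3 × 10⁻³ → UNSTABLE
  55–93 m: −αΔT+βΔS = −(1.1 × 10⁻⁴)(-4.7)+(8.1 × 10⁻⁴)(+7.66) = 6.7 × 10⁻³ → stable
  93–188 m: −αΔT+βΔS = −(1.1 × 10⁻⁴)(+13.7)+(8.1 × 10⁻⁴)(+9.28) = 6.0 × 10⁻³ → stable
The 23–55 m interval has Δρ < 0: lighter water underlies denser water.

23–55 m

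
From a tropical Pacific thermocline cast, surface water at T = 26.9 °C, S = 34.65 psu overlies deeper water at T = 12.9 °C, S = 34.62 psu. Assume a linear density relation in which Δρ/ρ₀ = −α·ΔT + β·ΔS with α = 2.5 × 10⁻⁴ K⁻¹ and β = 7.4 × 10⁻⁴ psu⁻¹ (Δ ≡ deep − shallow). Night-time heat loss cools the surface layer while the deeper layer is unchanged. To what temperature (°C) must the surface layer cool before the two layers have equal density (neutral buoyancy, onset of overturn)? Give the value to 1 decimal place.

13.0 °C

Neutral buoyancy requires Δρ = 0, i.e. −α(T_deep − T_surf′) + β(S_deep − S_surf) = 0.
T_surf′ = T_deep − (β/α)·ΔS = 12.9 − (7.4 × 10⁻⁴/2.5 × 10⁻⁴)·(-0.03) = 12.989 °C.
Cooling required: 26.9 − (12.989) = 13.911 °C.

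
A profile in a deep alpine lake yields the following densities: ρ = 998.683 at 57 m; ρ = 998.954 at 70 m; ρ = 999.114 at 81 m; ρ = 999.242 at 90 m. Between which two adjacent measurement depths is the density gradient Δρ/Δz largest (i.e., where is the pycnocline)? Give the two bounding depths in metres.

Compute the density gradient over each adjacent pair:
  57–70 m: Δρ/Δz = 0.271/13 = 0.021 kg m⁻⁴
  70–81 m: Δρ/Δz = 0.160/11 = 0.015 kg m⁻⁴
  81–90 m: Δρ/Δz = 0.128/9 = 0.014 kg m⁻⁴
The largest gradient is in the 57–70 m interval — the pycnocline.

57–70 m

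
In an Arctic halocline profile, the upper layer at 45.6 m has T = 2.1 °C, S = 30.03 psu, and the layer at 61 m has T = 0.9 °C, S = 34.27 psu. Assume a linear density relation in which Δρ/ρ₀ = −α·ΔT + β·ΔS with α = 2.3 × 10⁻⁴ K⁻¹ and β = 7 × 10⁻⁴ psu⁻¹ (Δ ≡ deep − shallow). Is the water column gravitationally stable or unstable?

ΔT = 0.9 − 2.1 = -1.2 K and ΔS = 34.27 − 30.03 = +4.24 psu (deep − shallow).
−αΔT = 2.76 × 10⁻⁴; βΔS = 2.968 × 10⁻³; sum Δρ/ρ₀ = 3.244 × 10⁻³.
Δρ/ρ₀ > 0, so Δρ > 0: deeper water is denser → statically stable.

stable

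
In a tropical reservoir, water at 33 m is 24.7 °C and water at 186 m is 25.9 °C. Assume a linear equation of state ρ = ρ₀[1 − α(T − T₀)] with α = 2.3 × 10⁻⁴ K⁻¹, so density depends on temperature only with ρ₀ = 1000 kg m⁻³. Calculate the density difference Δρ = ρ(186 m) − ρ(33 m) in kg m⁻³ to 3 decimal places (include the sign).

ΔT = +1.2 K, Δρ/ρ₀ = −αΔT = -2.76 × 10⁻⁴.
Δρ = 1000 × (-2.76 × 10⁻⁴) = -0.276 kg m⁻³.
Negative Δρ: lighter below, statically unstable.

-0.276 kg m⁻³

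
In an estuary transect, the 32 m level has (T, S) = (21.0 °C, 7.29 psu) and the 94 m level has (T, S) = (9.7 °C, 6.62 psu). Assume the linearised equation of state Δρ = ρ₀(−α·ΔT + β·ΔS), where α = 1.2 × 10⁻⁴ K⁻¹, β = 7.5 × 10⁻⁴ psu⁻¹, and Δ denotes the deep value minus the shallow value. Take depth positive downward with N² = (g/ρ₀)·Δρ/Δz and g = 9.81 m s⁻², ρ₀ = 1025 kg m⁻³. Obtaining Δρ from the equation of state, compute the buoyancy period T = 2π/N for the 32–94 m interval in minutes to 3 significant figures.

9.01 min

ΔT = -11.3 K, ΔS = -0.67 psu (deep − shallow).
Δρ/ρ₀ = −αΔT + βΔS = 1.356 × 10⁻³ − 5.025 × 10⁻⁴ = 8.535 × 10⁻⁴, so Δρ ≈ 0.8748 kg m⁻³.
N² = (g/ρ₀)·Δρ/Δz = g·(Δρ/ρ₀)/Δz = 9.81 × 8.535 × 10⁻⁴ / 62 = 1.3505 × 10⁻⁴ s⁻².
N = √(1.3505 × 10⁻⁴) = 0.011621 rad s⁻¹ → T = 2π/N = 540.68 s = 9.0113 min ≈ 9.01 min.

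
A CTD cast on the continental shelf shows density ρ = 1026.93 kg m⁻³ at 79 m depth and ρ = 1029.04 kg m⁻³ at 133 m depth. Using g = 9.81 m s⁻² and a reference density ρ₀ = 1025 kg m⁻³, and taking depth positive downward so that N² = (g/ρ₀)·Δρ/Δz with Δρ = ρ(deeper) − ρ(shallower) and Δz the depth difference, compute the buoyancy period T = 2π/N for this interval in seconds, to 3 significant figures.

Δρ = 1029.04 − 1026.93 = 2.11 kg m⁻³ over Δz = 133 − 79 = 54 m.
N² = (9.81/1025) × (2.11/54) = 3.7397 × 10⁻⁴ s⁻².
N = √(3.7397 × 10⁻⁴) = 0.019338 rad s⁻¹, so T = 2π/N = 324.91 s ≈ 325 s.

325 s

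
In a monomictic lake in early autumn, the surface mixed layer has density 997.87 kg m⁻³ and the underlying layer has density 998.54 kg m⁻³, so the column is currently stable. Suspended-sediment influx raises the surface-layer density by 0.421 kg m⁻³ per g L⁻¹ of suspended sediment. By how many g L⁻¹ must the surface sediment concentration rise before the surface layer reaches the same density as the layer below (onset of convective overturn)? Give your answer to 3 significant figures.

Density deficit of the surface layer: 998.54 − 997.87 = 0.67 kg m⁻³.
Required change = 0.67 / 0.421 = 1.59 g L⁻¹.

1.59 g L⁻¹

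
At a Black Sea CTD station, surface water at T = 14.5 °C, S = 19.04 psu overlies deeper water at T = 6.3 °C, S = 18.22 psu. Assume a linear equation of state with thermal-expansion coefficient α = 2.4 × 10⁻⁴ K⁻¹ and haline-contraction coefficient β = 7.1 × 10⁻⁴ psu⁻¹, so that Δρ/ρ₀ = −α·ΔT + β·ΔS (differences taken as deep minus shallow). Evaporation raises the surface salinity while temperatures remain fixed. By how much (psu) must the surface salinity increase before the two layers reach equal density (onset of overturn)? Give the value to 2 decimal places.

1.95 psu

Neutral buoyancy requires −α(T_deep − T_surf) + β(S_deep − S_surf′) = 0.
S_surf′ = S_deep − (α/β)·ΔT = 18.22 − (2.4 × 10⁻⁴/7.1 × 10⁻⁴)·(-8.2) = 20.9918 psu.
Increase required: 20.9918 − 19.04 = 1.9518 psu.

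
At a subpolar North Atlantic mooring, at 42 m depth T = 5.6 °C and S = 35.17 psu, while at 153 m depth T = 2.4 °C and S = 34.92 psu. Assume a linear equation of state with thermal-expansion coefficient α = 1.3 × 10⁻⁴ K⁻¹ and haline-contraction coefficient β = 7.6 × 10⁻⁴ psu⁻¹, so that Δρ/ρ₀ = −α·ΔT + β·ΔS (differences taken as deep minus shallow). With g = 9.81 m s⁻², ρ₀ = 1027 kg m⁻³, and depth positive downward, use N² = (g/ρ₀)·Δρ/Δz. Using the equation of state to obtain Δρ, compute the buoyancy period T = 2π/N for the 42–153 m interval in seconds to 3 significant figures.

1.41 × 10³ s

ΔT = -3.2 K, ΔS = -0.25 psu (deep − shallow).
Δρ/ρ₀ = −αΔT + βΔS = 4.16 × 10⁻⁴ − 1.90 × 10⁻⁴ = 2.26 × 10⁻⁴, so Δρ ≈ 0.2321 kg m⁻³.
N² = (g/ρ₀)·Δρ/Δz = g·(Δρ/ρ₀)/Δz = 9.81 × 2.26 × 10⁻⁴ / 111 = 1.9974 × 10⁻⁵ s⁻².
N = √(1.9974 × 10⁻⁵) = 4.4692 × 10⁻³ rad s⁻¹ → T = 2π/N = 1.4059 × 10³ s ≈ 1.41 × 10³ s.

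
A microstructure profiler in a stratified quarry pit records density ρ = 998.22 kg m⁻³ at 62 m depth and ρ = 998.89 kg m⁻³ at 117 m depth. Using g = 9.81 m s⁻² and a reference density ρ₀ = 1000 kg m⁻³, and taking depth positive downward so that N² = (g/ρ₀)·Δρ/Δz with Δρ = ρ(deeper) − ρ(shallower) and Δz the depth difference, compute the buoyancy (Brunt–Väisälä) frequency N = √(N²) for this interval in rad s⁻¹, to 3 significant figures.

Δρ = 998.89 − 998.22 = 0.67 kg m⁻³ over Δz = 117 − 62 = 55 m.
N² = (9.81/1000) × (0.67/55) = 1.1950 × 10⁻⁴ s⁻².
N = √(1.1950 × 10⁻⁴) = 0.010932 rad s⁻¹ ≈ 0.0109 rad s⁻¹.

0.0109 rad s⁻¹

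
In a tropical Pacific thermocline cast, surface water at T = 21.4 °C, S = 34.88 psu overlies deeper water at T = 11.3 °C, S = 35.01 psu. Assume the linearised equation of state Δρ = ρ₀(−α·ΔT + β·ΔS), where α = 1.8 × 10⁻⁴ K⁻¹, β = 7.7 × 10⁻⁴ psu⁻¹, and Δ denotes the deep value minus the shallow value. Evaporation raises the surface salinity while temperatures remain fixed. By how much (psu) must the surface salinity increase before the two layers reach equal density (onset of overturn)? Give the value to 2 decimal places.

Neutral buoyancy requires −α(T_deep − T_surf) + β(S_deep − S_surf′) = 0.
S_surf′ = S_deep − (α/β)·ΔT = 35.01 − (1.8 × 10⁻⁴/7.7 × 10⁻⁴)·(-10.1) = 37.3710 psu.
Increase required: 37.3710 − 34.88 = 2.4910 psu.

2.49 psu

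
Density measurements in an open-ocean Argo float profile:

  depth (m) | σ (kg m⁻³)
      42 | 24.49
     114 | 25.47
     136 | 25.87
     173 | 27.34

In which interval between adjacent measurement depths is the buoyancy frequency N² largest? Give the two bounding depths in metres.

Compute the density gradient over each adjacent pair:
  42–114 m: Δρ/Δz = 0.98/72 = 0.014 kg m⁻⁴
  114–136 m: Δρ/Δz = 0.40/22 = 0.018 kg m⁻⁴
  136–173 m: Δρ/Δz = 1.47/37 = 0.040 kg m⁻⁴
The largest gradient is in the 136–173 m interval — the pycnocline.

136–173 m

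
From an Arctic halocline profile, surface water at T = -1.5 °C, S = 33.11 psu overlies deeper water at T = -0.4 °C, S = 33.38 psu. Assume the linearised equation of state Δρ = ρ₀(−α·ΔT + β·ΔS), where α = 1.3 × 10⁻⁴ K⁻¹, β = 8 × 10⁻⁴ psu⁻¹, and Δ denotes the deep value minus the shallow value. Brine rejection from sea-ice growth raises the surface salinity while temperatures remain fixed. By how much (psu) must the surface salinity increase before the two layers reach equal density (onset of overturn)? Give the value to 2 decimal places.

Neutral buoyancy requires −α(T_deep − T_surf) + β(S_deep − S_surf′) = 0.
S_surf′ = S_deep − (α/β)·ΔT = 33.38 − (1.3 × 10⁻⁴/8 × 10⁻⁴)·(+1.1) = 33.2013 psu.
Increase required: 33.2013 − 33.11 = 0.0913 psu.

0.09 psu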